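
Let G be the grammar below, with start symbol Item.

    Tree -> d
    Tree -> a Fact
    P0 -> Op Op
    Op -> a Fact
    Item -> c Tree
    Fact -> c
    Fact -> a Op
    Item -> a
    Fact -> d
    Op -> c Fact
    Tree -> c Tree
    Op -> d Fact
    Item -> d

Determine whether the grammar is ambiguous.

Unambiguous

(P0 is unreachable from Item, so its rules don't affect L(Item).) The reachable rules are right-linear with at most one rule per (nonterminal, next-terminal) pair. Each input token forces the next rule, so parsing is deterministic.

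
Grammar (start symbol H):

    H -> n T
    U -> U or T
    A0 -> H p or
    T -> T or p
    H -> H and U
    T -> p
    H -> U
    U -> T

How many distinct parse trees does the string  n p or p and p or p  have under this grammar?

2

Parse trees for n p or p and p or p:
  [H [H n [T [T p] or p]] and [U [U [T p]] or [T p]]]
  [H [H n [T [T p] or p]] and [U [T [T p] or p]]]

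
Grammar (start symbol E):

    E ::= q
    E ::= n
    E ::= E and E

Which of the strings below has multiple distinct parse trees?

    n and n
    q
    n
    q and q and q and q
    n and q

n and n: 1 tree
q: 1 tree
n: 1 tree
q and q and q and q: 5 trees
n and q: 1 tree

q and q and q and q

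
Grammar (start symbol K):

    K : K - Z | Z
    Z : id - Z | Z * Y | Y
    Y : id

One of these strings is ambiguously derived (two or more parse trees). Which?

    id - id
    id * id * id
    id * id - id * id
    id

id - id

id - id: 2 trees
id * id * id: 1 tree
id * id - id * id: 1 tree
id: 1 tree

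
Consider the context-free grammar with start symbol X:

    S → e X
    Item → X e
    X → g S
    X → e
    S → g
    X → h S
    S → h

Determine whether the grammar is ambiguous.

Unambiguous

Only X, S are reachable from X; ignoring the rest: The reachable rules are right-linear with at most one rule per (nonterminal, next-terminal) pair. Each input token forces the next rule, so parsing is deterministic.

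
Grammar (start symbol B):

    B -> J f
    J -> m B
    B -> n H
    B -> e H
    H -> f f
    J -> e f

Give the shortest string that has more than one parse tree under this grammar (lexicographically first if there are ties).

e f f

length 3: e f f has 2 parse trees

Two derivations of e f f:
  B ⇒ J f ⇒ e f f
  B ⇒ e H ⇒ e f f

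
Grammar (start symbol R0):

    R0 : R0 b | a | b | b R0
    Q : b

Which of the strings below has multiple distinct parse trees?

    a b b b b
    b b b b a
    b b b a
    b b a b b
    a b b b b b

b b a b b

a b b b b: 1 tree
b b b b a: 1 tree
b b b a: 1 tree
b b a b b: 6 trees
a b b b b b: 1 tree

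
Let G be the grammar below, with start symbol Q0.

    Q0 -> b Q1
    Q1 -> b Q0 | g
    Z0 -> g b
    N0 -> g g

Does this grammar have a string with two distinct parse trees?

Unambiguous

Only Q0, Q1 are reachable from Q0; ignoring the rest: Each reachable nonterminal has at most one production per leading terminal, and all productions are right-linear; the derivation is determined token-by-token.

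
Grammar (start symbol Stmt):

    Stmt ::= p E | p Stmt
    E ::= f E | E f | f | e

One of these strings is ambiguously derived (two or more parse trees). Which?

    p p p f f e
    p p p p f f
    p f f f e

p p p f f e: 1 tree
p p p p f f: 2 trees
p f f f e: 1 tree

p p p p f f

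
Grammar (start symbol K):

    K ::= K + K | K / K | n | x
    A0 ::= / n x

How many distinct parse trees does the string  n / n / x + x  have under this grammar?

5

Parse trees for n / n / x + x:
  [K [K [K n] / [K [K n] / [K x]]] + [K x]]
  [K [K [K [K n] / [K n]] / [K x]] + [K x]]
  [K [K n] / [K [K [K n] / [K x]] + [K x]]]
  [K [K n] / [K [K n] / [K [K x] + [K x]]]]
  [K [K [K n] / [K n]] / [K [K x] + [K x]]]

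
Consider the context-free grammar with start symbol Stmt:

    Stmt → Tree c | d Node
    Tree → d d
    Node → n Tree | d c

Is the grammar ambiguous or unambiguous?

Ambiguous

Witness: d d c

Derivation 1: Stmt ⇒ Tree c ⇒ d d c
Derivation 2: Stmt ⇒ d Node ⇒ d d c

Two distinct leftmost derivations for the same string.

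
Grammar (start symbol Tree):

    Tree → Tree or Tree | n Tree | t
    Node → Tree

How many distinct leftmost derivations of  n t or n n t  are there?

2

Parse trees for n t or n n t:
  [Tree [Tree n [Tree t]] or [Tree n [Tree n [Tree t]]]]
  [Tree n [Tree [Tree t] or [Tree n [Tree n [Tree t]]]]]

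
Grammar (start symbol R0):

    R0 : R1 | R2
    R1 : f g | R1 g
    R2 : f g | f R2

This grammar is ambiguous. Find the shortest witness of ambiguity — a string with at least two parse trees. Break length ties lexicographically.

f g

length 2: f g has 2 parse trees

Two derivations of f g:
  R0 ⇒ R1 ⇒ f g
  R0 ⇒ R2 ⇒ f g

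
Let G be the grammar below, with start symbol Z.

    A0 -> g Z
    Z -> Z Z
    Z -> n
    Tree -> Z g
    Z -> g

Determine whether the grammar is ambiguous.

Witness: g g g

Derivation 1: Z ⇒ Z Z ⇒ Z Z Z ⇒ g Z Z ⇒ g g Z ⇒ g g g
Derivation 2: Z ⇒ Z Z ⇒ g Z ⇒ g Z Z ⇒ g g Z ⇒ g g g

Two distinct leftmost derivations for the same string.

Ambiguous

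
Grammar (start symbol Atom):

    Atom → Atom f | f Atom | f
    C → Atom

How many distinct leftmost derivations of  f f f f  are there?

Parse trees for f f f f:
  [Atom [Atom [Atom [Atom f] f] f] f]
  [Atom [Atom [Atom f [Atom f]] f] f]
  [Atom [Atom f [Atom [Atom f] f]] f]
  [Atom [Atom f [Atom f [Atom f]]] f]
  [Atom f [Atom [Atom [Atom f] f] f]]
  [Atom f [Atom [Atom f [Atom f]] f]]
  [Atom f [Atom f [Atom [Atom f] f]]]
  [Atom f [Atom f [Atom f [Atom f]]]]

8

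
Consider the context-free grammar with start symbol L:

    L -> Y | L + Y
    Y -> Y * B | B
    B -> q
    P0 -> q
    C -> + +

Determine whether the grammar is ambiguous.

Only L, Y, B are reachable from L; ignoring the rest: L → L + Y | Y  ;  Y → Y * B | B  — a left-associative chain with B at the bottom. Each string factors uniquely by precedence.

Unambiguous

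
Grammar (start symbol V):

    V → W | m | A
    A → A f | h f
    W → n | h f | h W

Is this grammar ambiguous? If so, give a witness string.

Ambiguous

Witness: h f

Derivation 1: V ⇒ W ⇒ h f
Derivation 2: V ⇒ A ⇒ h f

Two distinct leftmost derivations for the same string.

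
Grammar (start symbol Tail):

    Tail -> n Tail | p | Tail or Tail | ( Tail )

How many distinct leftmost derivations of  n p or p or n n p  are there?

Parse trees for n p or p or n n p:
  [Tail n [Tail [Tail p] or [Tail [Tail p] or [Tail n [Tail n [Tail p]]]]]]
  [Tail n [Tail [Tail [Tail p] or [Tail p]] or [Tail n [Tail n [Tail p]]]]]
  [Tail [Tail n [Tail p]] or [Tail [Tail p] or [Tail n [Tail n [Tail p]]]]]
  [Tail [Tail n [Tail [Tail p] or [Tail p]]] or [Tail n [Tail n [Tail p]]]]
  [Tail [Tail [Tail n [Tail p]] or [Tail p]] or [Tail n [Tail n [Tail p]]]]

5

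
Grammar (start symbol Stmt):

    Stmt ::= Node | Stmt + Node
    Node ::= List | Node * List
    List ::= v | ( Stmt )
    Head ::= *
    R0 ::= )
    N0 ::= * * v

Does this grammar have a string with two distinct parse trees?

(Head, R0, N0 are unreachable from Stmt, so their rules don't affect L(Stmt).) Stmt → Stmt + Node | Node  ;  Node → Node * List | List  — a left-associative chain with List at the bottom. Each string factors uniquely by precedence.

Unambiguous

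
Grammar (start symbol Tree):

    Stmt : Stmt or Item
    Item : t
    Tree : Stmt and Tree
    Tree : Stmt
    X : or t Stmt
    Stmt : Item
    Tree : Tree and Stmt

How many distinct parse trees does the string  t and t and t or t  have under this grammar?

4

Parse trees for t and t and t or t:
  [Tree [Stmt [Item t]] and [Tree [Stmt [Item t]] and [Tree [Stmt [Stmt [Item t]] or [Item t]]]]]
  [Tree [Stmt [Item t]] and [Tree [Tree [Stmt [Item t]]] and [Stmt [Stmt [Item t]] or [Item t]]]]
  [Tree [Tree [Stmt [Item t]] and [Tree [Stmt [Item t]]]] and [Stmt [Stmt [Item t]] or [Item t]]]
  [Tree [Tree [Tree [Stmt [Item t]]] and [Stmt [Item t]]] and [Stmt [Stmt [Item t]] or [Item t]]]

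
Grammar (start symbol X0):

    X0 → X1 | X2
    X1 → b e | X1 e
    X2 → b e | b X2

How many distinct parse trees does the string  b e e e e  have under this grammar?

Parse trees for b e e e e:
  [X0 [X1 [X1 [X1 [X1 b e] e] e] e]]

1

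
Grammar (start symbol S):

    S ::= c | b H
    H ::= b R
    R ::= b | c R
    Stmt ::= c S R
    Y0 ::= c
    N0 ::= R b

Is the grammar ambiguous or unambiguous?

Only S, H, R are reachable from S; ignoring the rest: Restricted to the reachable nonterminals, every rule has the form A → t or A → t B, and no two rules for the same A share a first terminal. The grammar encodes a DFA — one run per string.

Unambiguous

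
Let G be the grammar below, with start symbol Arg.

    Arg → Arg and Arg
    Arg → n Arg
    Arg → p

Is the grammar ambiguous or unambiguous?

Ambiguous

Witness: n p and p

Derivation 1: Arg ⇒ Arg and Arg ⇒ n Arg and Arg ⇒ n p and Arg ⇒ n p and p
Derivation 2: Arg ⇒ n Arg ⇒ n Arg and Arg ⇒ n p and Arg ⇒ n p and p

Two distinct leftmost derivations for the same string.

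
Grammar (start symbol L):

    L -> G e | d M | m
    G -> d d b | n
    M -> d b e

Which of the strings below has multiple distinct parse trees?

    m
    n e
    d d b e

m: 1 tree
n e: 1 tree
d d b e: 2 trees

d d b e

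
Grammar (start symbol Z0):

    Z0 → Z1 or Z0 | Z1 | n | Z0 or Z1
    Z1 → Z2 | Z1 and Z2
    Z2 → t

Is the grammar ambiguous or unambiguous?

Ambiguous

Witness: t or t

Derivation 1: Z0 ⇒ Z1 or Z0 ⇒ Z2 or Z0 ⇒ t or Z0 ⇒ t or Z1 ⇒ t or Z2 ⇒ t or t
Derivation 2: Z0 ⇒ Z0 or Z1 ⇒ Z1 or Z1 ⇒ Z2 or Z1 ⇒ t or Z1 ⇒ t or Z2 ⇒ t or t

Two distinct leftmost derivations for the same string.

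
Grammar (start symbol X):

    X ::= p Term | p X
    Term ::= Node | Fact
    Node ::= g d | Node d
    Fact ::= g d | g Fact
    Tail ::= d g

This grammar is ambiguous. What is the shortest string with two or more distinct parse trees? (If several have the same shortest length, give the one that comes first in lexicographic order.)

p g d

length 3: p g d has 2 parse trees

Two derivations of p g d:
  X ⇒ p Term ⇒ p Node ⇒ p g d
  X ⇒ p Term ⇒ p Fact ⇒ p g d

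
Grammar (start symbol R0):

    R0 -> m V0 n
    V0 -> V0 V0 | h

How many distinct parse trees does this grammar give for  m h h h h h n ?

Parse trees for m h h h h h n (showing first 6 of 14):
  [R0 m [V0 [V0 h] [V0 [V0 h] [V0 [V0 h] [V0 [V0 h] [V0 h]]]]] n]
  [R0 m [V0 [V0 h] [V0 [V0 h] [V0 [V0 [V0 h] [V0 h]] [V0 h]]]] n]
  [R0 m [V0 [V0 h] [V0 [V0 [V0 h] [V0 h]] [V0 [V0 h] [V0 h]]]] n]
  [R0 m [V0 [V0 h] [V0 [V0 [V0 h] [V0 [V0 h] [V0 h]]] [V0 h]]] n]
  [R0 m [V0 [V0 h] [V0 [V0 [V0 [V0 h] [V0 h]] [V0 h]] [V0 h]]] n]
  [R0 m [V0 [V0 [V0 h] [V0 h]] [V0 [V0 h] [V0 [V0 h] [V0 h]]]] n]

14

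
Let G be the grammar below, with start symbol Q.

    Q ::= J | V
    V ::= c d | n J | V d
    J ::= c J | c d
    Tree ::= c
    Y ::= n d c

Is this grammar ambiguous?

Ambiguous

Witness: c d

Derivation 1: Q ⇒ J ⇒ c d
Derivation 2: Q ⇒ V ⇒ c d

Two distinct leftmost derivations for the same string.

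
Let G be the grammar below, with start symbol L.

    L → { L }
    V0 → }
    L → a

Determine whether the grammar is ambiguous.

(V0 is unreachable from L, so its rules don't affect L(L).) L(L) is { openⁿ atom closeⁿ : n ≥ 0 }. The bracket depth fixes n, and the derivation is forced at every step.

Unambiguous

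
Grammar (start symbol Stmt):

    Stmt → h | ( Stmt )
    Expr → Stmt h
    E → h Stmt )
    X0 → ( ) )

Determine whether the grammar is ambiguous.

Unambiguous

Only Stmt is reachable from Stmt; ignoring the rest: Each string is a nest of matched brackets around a single atom. An opening bracket forces the recursive rule; an atom forces the base rule.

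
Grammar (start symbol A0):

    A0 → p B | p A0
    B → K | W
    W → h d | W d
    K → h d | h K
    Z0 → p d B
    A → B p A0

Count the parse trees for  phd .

Parse trees for phd:
  [A0 p [B [K h d]]]
  [A0 p [B [W h d]]]

2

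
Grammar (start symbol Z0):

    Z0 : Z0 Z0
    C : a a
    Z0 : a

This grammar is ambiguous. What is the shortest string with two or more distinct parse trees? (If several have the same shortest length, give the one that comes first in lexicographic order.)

length 1: no string has ≥2 trees
length 2: no string has ≥2 trees
length 3: a a a has 2 parse trees

Two derivations of a a a:
  Z0 ⇒ Z0 Z0 ⇒ Z0 Z0 Z0 ⇒ a Z0 Z0 ⇒ a a Z0 ⇒ a a a
  Z0 ⇒ Z0 Z0 ⇒ a Z0 ⇒ a Z0 Z0 ⇒ a a Z0 ⇒ a a a

a a a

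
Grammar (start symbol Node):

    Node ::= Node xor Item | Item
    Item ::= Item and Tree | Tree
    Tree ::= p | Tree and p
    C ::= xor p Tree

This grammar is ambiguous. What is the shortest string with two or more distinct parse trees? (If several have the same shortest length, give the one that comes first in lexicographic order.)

p and p

length 1: no string has ≥2 trees
length 3: p and p has 2 parse trees

Two derivations of p and p:
  Node ⇒ Item ⇒ Item and Tree ⇒ Tree and Tree ⇒ p and Tree ⇒ p and p
  Node ⇒ Item ⇒ Tree ⇒ Tree and p ⇒ p and p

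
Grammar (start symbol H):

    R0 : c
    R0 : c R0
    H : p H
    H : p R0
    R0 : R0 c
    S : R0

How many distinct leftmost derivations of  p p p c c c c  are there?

Parse trees for p p p c c c c:
  [H p [H p [H p [R0 c [R0 c [R0 c [R0 c]]]]]]]
  [H p [H p [H p [R0 c [R0 c [R0 [R0 c] c]]]]]]
  [H p [H p [H p [R0 c [R0 [R0 c [R0 c]] c]]]]]
  [H p [H p [H p [R0 c [R0 [R0 [R0 c] c] c]]]]]
  [H p [H p [H p [R0 [R0 c [R0 c [R0 c]]] c]]]]
  [H p [H p [H p [R0 [R0 c [R0 [R0 c] c]] c]]]]
  [H p [H p [H p [R0 [R0 [R0 c [R0 c]] c] c]]]]
  [H p [H p [H p [R0 [R0 [R0 [R0 c] c] c] c]]]]

8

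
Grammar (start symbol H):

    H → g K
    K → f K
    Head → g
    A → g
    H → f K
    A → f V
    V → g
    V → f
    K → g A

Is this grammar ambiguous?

Unambiguous

Only H, K, A, V are reachable from H; ignoring the rest: The reachable rules are right-linear with at most one rule per (nonterminal, next-terminal) pair. Each input token forces the next rule, so parsing is deterministic.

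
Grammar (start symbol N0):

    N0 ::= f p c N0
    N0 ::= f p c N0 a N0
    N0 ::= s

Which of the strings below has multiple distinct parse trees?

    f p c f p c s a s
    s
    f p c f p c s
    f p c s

f p c f p c s a s: 2 trees
s: 1 tree
f p c f p c s: 1 tree
f p c s: 1 tree

f p c f p c s a s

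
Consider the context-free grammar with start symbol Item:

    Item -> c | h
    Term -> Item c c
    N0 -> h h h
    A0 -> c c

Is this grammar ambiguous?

Unambiguous

Only Item is reachable from Item; ignoring the rest: The reachable rules are right-linear with at most one rule per (nonterminal, next-terminal) pair. Each input token forces the next rule, so parsing is deterministic.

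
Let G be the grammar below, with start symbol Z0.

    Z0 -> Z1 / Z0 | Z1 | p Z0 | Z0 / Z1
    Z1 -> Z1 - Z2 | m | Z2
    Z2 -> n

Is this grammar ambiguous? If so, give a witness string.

Ambiguous

Witness: m / m

Derivation 1: Z0 ⇒ Z1 / Z0 ⇒ m / Z0 ⇒ m / Z1 ⇒ m / m
Derivation 2: Z0 ⇒ Z0 / Z1 ⇒ Z1 / Z1 ⇒ m / Z1 ⇒ m / m

Two distinct leftmost derivations for the same string.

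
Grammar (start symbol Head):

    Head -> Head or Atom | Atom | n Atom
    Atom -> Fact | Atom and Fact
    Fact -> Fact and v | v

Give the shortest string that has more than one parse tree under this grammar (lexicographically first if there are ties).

length 1: no string has ≥2 trees
length 2: no string has ≥2 trees
length 3: v and v has 2 parse trees

Two derivations of v and v:
  Head ⇒ Atom ⇒ Fact ⇒ Fact and v ⇒ v and v
  Head ⇒ Atom ⇒ Atom and Fact ⇒ Fact and Fact ⇒ v and Fact ⇒ v and v

v and v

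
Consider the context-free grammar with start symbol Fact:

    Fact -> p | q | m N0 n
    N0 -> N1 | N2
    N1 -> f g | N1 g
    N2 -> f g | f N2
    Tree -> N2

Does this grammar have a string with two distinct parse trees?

Witness: m f g n

Derivation 1: Fact ⇒ m N0 n ⇒ m N1 n ⇒ m f g n
Derivation 2: Fact ⇒ m N0 n ⇒ m N2 n ⇒ m f g n

Two distinct leftmost derivations for the same string.

Ambiguous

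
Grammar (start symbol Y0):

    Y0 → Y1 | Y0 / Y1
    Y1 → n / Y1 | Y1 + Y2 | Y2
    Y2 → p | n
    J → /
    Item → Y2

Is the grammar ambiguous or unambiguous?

Witness: n / n

Derivation 1: Y0 ⇒ Y1 ⇒ n / Y1 ⇒ n / Y2 ⇒ n / n
Derivation 2: Y0 ⇒ Y0 / Y1 ⇒ Y1 / Y1 ⇒ Y2 / Y1 ⇒ n / Y1 ⇒ n / Y2 ⇒ n / n

Two distinct leftmost derivations for the same string.

Ambiguous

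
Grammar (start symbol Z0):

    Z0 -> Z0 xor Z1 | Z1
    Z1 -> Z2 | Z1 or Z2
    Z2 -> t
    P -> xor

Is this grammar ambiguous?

Only Z0, Z1, Z2 are reachable from Z0; ignoring the rest: This is a standard precedence ladder (Z0 over Z1 over Z2), with each level left-recursive on its own operator ('xor' at Z0, 'or' at Z1). That structure is LR(1), hence unambiguous.

Unambiguous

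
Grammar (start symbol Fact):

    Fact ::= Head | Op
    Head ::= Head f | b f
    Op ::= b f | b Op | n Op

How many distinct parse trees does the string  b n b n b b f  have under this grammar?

Parse trees for b n b n b b f:
  [Fact [Op b [Op n [Op b [Op n [Op b [Op b f]]]]]]]

1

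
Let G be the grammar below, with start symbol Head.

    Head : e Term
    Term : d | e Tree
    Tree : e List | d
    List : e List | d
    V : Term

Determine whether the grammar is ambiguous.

Unambiguous

(V is unreachable from Head, so its rules don't affect L(Head).) The reachable rules are right-linear with at most one rule per (nonterminal, next-terminal) pair. Each input token forces the next rule, so parsing is deterministic.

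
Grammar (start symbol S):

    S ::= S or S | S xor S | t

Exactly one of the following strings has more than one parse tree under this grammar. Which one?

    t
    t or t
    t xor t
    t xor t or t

t: 1 tree
t or t: 1 tree
t xor t: 1 tree
t xor t or t: 2 trees

t xor t or t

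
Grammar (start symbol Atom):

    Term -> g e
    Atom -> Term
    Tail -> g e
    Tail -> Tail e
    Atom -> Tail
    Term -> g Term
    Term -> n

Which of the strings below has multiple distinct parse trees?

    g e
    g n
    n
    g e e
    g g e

g e: 2 trees
g n: 1 tree
n: 1 tree
g e e: 1 tree
g g e: 1 tree

g e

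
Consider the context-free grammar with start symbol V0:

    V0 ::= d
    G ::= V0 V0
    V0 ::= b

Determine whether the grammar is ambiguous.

Unambiguous

Only V0 is reachable from V0; ignoring the rest: Restricted to the reachable nonterminals, every rule has the form A → t or A → t B, and no two rules for the same A share a first terminal. The grammar encodes a DFA — one run per string.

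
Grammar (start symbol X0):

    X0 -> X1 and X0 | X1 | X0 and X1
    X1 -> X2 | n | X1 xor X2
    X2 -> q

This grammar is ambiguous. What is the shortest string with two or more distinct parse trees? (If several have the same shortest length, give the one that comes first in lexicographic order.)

length 1: no string has ≥2 trees
length 3: n and n has 2 parse trees

Two derivations of n and n:
  X0 ⇒ X1 and X0 ⇒ n and X0 ⇒ n and X1 ⇒ n and n
  X0 ⇒ X0 and X1 ⇒ X1 and X1 ⇒ n and X1 ⇒ n and n

n and n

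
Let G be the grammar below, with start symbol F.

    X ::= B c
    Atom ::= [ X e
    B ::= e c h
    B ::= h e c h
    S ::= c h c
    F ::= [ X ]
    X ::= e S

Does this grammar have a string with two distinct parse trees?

Ambiguous

Witness: [ e c h c ]

Derivation 1: F ⇒ [ X ] ⇒ [ B c ] ⇒ [ e c h c ]
Derivation 2: F ⇒ [ X ] ⇒ [ e S ] ⇒ [ e c h c ]

Two distinct leftmost derivations for the same string.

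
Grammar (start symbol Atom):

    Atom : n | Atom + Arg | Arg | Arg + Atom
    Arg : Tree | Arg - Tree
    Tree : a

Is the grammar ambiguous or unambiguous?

Ambiguous

Witness: a + a

Derivation 1: Atom ⇒ Atom + Arg ⇒ Arg + Arg ⇒ Tree + Arg ⇒ a + Arg ⇒ a + Tree ⇒ a + a
Derivation 2: Atom ⇒ Arg + Atom ⇒ Tree + Atom ⇒ a + Atom ⇒ a + Arg ⇒ a + Tree ⇒ a + a

Two distinct leftmost derivations for the same string.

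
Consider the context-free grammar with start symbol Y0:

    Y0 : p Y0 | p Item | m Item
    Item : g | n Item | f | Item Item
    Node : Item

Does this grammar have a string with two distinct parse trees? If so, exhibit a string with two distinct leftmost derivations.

Witness: m f f f

Derivation 1: Y0 ⇒ m Item ⇒ m Item Item ⇒ m f Item ⇒ m f Item Item ⇒ m f f Item ⇒ m f f f
Derivation 2: Y0 ⇒ m Item ⇒ m Item Item ⇒ m Item Item Item ⇒ m f Item Item ⇒ m f f Item ⇒ m f f f

Two distinct leftmost derivations for the same string.

Ambiguous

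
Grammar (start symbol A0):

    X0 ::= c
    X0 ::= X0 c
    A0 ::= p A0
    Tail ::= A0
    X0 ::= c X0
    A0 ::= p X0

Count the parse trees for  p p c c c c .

Parse trees for p p c c c c:
  [A0 p [A0 p [X0 [X0 [X0 [X0 c] c] c] c]]]
  [A0 p [A0 p [X0 [X0 [X0 c [X0 c]] c] c]]]
  [A0 p [A0 p [X0 [X0 c [X0 [X0 c] c]] c]]]
  [A0 p [A0 p [X0 [X0 c [X0 c [X0 c]]] c]]]
  [A0 p [A0 p [X0 c [X0 [X0 [X0 c] c] c]]]]
  [A0 p [A0 p [X0 c [X0 [X0 c [X0 c]] c]]]]
  [A0 p [A0 p [X0 c [X0 c [X0 [X0 c] c]]]]]
  [A0 p [A0 p [X0 c [X0 c [X0 c [X0 c]]]]]]

8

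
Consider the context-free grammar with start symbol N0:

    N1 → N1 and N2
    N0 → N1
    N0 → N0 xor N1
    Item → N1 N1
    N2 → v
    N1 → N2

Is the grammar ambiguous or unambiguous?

(Item is unreachable from N0, so its rules don't affect L(N0).) N0 → N0 xor N1 | N1  ;  N1 → N1 and N2 | N2  — a left-associative chain with N2 at the bottom. Each string factors uniquely by precedence.

Unambiguous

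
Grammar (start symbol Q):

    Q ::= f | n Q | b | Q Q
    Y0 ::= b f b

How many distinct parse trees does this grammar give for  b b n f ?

Parse trees for b b n f:
  [Q [Q b] [Q [Q b] [Q n [Q f]]]]
  [Q [Q [Q b] [Q b]] [Q n [Q f]]]

2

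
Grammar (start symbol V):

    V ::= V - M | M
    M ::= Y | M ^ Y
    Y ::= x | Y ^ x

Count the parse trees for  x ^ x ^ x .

4

Parse trees for x ^ x ^ x:
  [V [M [Y [Y [Y x] ^ x] ^ x]]]
  [V [M [M [Y x]] ^ [Y [Y x] ^ x]]]
  [V [M [M [Y [Y x] ^ x]] ^ [Y x]]]
  [V [M [M [M [Y x]] ^ [Y x]] ^ [Y x]]]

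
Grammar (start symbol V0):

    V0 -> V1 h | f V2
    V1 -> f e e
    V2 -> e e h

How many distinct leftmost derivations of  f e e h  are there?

2

Parse trees for f e e h:
  [V0 [V1 f e e] h]
  [V0 f [V2 e e h]]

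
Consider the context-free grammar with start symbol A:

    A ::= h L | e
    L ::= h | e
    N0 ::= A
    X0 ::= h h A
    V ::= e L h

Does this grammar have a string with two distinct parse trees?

Unambiguous

Only A, L are reachable from A; ignoring the rest: Restricted to the reachable nonterminals, every rule has the form A → t or A → t B, and no two rules for the same A share a first terminal. The grammar encodes a DFA — one run per string.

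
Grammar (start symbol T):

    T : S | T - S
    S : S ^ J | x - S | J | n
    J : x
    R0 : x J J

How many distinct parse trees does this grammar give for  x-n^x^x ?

Parse trees for x-n^x^x:
  [T [S [S [S x - [S n]] ^ [J x]] ^ [J x]]]
  [T [S [S x - [S [S n] ^ [J x]]] ^ [J x]]]
  [T [S x - [S [S [S n] ^ [J x]] ^ [J x]]]]
  [T [T [S [J x]]] - [S [S [S n] ^ [J x]] ^ [J x]]]

4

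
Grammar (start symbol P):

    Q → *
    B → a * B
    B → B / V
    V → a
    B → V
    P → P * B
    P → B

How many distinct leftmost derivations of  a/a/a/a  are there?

1

Parse trees for a/a/a/a:
  [P [B [B [B [B [V a]] / [V a]] / [V a]] / [V a]]]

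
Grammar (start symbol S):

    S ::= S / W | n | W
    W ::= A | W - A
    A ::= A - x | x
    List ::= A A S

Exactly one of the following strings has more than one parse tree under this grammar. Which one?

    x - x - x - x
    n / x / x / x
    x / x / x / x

x - x - x - x

x - x - x - x: 8 trees
n / x / x / x: 1 tree
x / x / x / x: 1 tree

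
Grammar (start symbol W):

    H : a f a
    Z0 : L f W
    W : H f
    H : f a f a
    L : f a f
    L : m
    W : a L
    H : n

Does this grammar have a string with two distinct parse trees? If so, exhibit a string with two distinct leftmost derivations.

Ambiguous

Witness: a f a f

Derivation 1: W ⇒ H f ⇒ a f a f
Derivation 2: W ⇒ a L ⇒ a f a f

Two distinct leftmost derivations for the same string.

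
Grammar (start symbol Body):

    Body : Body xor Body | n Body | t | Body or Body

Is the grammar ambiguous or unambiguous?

Witness: n t or t

Derivation 1: Body ⇒ n Body ⇒ n Body or Body ⇒ n t or Body ⇒ n t or t
Derivation 2: Body ⇒ Body or Body ⇒ n Body or Body ⇒ n t or Body ⇒ n t or t

Two distinct leftmost derivations for the same string.

Ambiguous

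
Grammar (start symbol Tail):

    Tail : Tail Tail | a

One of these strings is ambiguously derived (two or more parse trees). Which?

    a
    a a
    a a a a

a: 1 tree
a a: 1 tree
a a a a: 5 trees

a a a a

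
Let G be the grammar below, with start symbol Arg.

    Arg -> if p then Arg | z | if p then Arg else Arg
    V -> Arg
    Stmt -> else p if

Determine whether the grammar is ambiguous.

Ambiguous

Witness: if p then if p then z else z

Derivation 1: Arg ⇒ if p then Arg ⇒ if p then if p then Arg else Arg ⇒ if p then if p then z else Arg ⇒ if p then if p then z else z
Derivation 2: Arg ⇒ if p then Arg else Arg ⇒ if p then if p then Arg else Arg ⇒ if p then if p then z else Arg ⇒ if p then if p then z else z

Two distinct leftmost derivations for the same string.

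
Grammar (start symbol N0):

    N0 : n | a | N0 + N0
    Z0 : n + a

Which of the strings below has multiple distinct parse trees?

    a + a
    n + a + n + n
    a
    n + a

a + a: 1 tree
n + a + n + n: 5 trees
a: 1 tree
n + a: 1 tree

n + a + n + n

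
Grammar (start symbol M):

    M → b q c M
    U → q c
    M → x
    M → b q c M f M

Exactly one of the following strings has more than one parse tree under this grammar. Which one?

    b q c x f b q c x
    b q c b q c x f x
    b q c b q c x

b q c b q c x f x

b q c x f b q c x: 1 tree
b q c b q c x f x: 2 trees
b q c b q c x: 1 tree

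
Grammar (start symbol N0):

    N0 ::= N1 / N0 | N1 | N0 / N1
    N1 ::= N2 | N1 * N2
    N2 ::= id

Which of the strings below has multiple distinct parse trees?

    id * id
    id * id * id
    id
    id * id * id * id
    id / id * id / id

id * id: 1 tree
id * id * id: 1 tree
id: 1 tree
id * id * id * id: 1 tree
id / id * id / id: 4 trees

id / id * id / id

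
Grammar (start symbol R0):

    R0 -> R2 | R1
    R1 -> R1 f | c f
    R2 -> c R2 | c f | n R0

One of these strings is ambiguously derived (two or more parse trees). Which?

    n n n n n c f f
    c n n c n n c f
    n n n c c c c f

n n n n n c f f: 1 tree
c n n c n n c f: 2 trees
n n n c c c c f: 1 tree

c n n c n n c f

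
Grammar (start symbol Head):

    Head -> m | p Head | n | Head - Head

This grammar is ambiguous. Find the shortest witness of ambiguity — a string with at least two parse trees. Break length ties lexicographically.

p m - m

length 1: no string has ≥2 trees
length 2: no string has ≥2 trees
length 3: no string has ≥2 trees
length 4: p m - m has 2 parse trees

Two derivations of p m - m:
  Head ⇒ p Head ⇒ p Head - Head ⇒ p m - Head ⇒ p m - m
  Head ⇒ Head - Head ⇒ p Head - Head ⇒ p m - Head ⇒ p m - m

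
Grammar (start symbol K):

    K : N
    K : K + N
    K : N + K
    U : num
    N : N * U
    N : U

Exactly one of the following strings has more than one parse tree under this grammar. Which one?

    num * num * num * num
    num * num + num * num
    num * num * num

num * num + num * num

num * num * num * num: 1 tree
num * num + num * num: 2 trees
num * num * num: 1 tree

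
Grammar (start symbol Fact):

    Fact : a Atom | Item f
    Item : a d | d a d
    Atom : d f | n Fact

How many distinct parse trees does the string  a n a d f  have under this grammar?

Parse trees for a n a d f:
  [Fact a [Atom n [Fact a [Atom d f]]]]
  [Fact a [Atom n [Fact [Item a d] f]]]

2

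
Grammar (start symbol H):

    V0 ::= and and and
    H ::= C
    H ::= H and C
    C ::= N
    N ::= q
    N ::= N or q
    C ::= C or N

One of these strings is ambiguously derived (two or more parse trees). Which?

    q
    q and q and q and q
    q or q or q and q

q or q or q and q

q: 1 tree
q and q and q and q: 1 tree
q or q or q and q: 4 trees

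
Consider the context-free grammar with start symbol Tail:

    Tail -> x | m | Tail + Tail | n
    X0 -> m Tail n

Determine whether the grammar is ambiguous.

Witness: m + m + m

Derivation 1: Tail ⇒ Tail + Tail ⇒ m + Tail ⇒ m + Tail + Tail ⇒ m + m + Tail ⇒ m + m + m
Derivation 2: Tail ⇒ Tail + Tail ⇒ Tail + Tail + Tail ⇒ m + Tail + Tail ⇒ m + m + Tail ⇒ m + m + m

Two distinct leftmost derivations for the same string.

Ambiguous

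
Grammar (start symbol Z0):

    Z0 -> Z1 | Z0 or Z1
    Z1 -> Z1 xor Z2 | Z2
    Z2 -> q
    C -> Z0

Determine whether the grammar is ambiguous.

(C is unreachable from Z0, so its rules don't affect L(Z0).) Z0 → Z0 or Z1 | Z1  ;  Z1 → Z1 xor Z2 | Z2  — a left-associative chain with Z2 at the bottom. Each string factors uniquely by precedence.

Unambiguous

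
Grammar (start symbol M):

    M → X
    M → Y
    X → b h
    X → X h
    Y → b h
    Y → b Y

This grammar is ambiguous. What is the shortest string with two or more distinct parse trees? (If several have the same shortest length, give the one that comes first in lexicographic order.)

b h

length 2: b h has 2 parse trees

Two derivations of b h:
  M ⇒ X ⇒ b h
  M ⇒ Y ⇒ b h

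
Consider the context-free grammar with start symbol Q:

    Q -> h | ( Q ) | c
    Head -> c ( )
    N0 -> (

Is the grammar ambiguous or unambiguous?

Only Q is reachable from Q; ignoring the rest: L(Q) is { openⁿ atom closeⁿ : n ≥ 0 }. The bracket depth fixes n, and the derivation is forced at every step.

Unambiguous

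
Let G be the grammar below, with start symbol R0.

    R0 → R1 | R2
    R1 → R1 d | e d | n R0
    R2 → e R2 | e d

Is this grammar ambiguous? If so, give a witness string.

Ambiguous

Witness: e d

Derivation 1: R0 ⇒ R1 ⇒ e d
Derivation 2: R0 ⇒ R2 ⇒ e d

Two distinct leftmost derivations for the same string.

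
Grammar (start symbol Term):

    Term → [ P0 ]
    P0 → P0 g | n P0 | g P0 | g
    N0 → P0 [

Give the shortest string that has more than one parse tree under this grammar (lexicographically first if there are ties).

length 3: no string has ≥2 trees
length 4: [ g g ] has 2 parse trees

Two derivations of [ g g ]:
  Term ⇒ [ P0 ] ⇒ [ P0 g ] ⇒ [ g g ]
  Term ⇒ [ P0 ] ⇒ [ g P0 ] ⇒ [ g g ]

[ g g ]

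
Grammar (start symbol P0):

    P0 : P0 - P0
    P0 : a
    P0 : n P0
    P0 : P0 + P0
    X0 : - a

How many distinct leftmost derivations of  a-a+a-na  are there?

Parse trees for a-a+a-na:
  [P0 [P0 a] - [P0 [P0 [P0 a] + [P0 a]] - [P0 n [P0 a]]]]
  [P0 [P0 a] - [P0 [P0 a] + [P0 [P0 a] - [P0 n [P0 a]]]]]
  [P0 [P0 [P0 a] - [P0 [P0 a] + [P0 a]]] - [P0 n [P0 a]]]
  [P0 [P0 [P0 [P0 a] - [P0 a]] + [P0 a]] - [P0 n [P0 a]]]
  [P0 [P0 [P0 a] - [P0 a]] + [P0 [P0 a] - [P0 n [P0 a]]]]

5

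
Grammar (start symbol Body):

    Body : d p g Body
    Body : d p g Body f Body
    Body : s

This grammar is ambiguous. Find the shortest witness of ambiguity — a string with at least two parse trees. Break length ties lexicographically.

d p g d p g s f s

length 1: no string has ≥2 trees
length 4: no string has ≥2 trees
length 6: no string has ≥2 trees
length 7: no string has ≥2 trees
length 9: d p g d p g s f s has 2 parse trees

Two derivations of d p g d p g s f s:
  Body ⇒ d p g Body ⇒ d p g d p g Body f Body ⇒ d p g d p g s f Body ⇒ d p g d p g s f s
  Body ⇒ d p g Body f Body ⇒ d p g d p g Body f Body ⇒ d p g d p g s f Body ⇒ d p g d p g s f s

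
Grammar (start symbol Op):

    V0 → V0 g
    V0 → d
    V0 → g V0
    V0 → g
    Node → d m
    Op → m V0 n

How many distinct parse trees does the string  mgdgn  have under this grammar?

2

Parse trees for mgdgn:
  [Op m [V0 [V0 g [V0 d]] g] n]
  [Op m [V0 g [V0 [V0 d] g]] n]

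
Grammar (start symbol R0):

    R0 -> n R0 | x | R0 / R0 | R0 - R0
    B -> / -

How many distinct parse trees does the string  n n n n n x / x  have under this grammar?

Parse trees for n n n n n x / x:
  [R0 n [R0 n [R0 n [R0 n [R0 n [R0 [R0 x] / [R0 x]]]]]]]
  [R0 n [R0 n [R0 n [R0 n [R0 [R0 n [R0 x]] / [R0 x]]]]]]
  [R0 n [R0 n [R0 n [R0 [R0 n [R0 n [R0 x]]] / [R0 x]]]]]
  [R0 n [R0 n [R0 [R0 n [R0 n [R0 n [R0 x]]]] / [R0 x]]]]
  [R0 n [R0 [R0 n [R0 n [R0 n [R0 n [R0 x]]]]] / [R0 x]]]
  [R0 [R0 n [R0 n [R0 n [R0 n [R0 n [R0 x]]]]]] / [R0 x]]

6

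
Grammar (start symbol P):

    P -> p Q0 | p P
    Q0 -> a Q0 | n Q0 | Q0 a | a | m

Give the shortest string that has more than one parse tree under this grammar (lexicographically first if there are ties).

p a a

length 2: no string has ≥2 trees
length 3: p a a has 2 parse trees

Two derivations of p a a:
  P ⇒ p Q0 ⇒ p a Q0 ⇒ p a a
  P ⇒ p Q0 ⇒ p Q0 a ⇒ p a a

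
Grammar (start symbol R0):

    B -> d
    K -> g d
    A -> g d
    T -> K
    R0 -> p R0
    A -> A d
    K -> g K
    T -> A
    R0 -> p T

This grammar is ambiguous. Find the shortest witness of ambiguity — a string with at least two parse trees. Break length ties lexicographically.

p g d

length 3: p g d has 2 parse trees

Two derivations of p g d:
  R0 ⇒ p T ⇒ p K ⇒ p g d
  R0 ⇒ p T ⇒ p A ⇒ p g d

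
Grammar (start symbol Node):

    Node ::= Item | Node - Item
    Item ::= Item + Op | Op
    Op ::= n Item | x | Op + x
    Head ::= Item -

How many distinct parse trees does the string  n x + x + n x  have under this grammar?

Parse trees for n x + x + n x:
  [Node [Item [Item [Item [Op n [Item [Op x]]]] + [Op x]] + [Op n [Item [Op x]]]]]
  [Node [Item [Item [Op n [Item [Item [Op x]] + [Op x]]]] + [Op n [Item [Op x]]]]]
  [Node [Item [Item [Op n [Item [Op [Op x] + x]]]] + [Op n [Item [Op x]]]]]
  [Node [Item [Item [Op [Op n [Item [Op x]]] + x]] + [Op n [Item [Op x]]]]]
  [Node [Item [Op n [Item [Item [Item [Op x]] + [Op x]] + [Op n [Item [Op x]]]]]]]
  [Node [Item [Op n [Item [Item [Op [Op x] + x]] + [Op n [Item [Op x]]]]]]]

6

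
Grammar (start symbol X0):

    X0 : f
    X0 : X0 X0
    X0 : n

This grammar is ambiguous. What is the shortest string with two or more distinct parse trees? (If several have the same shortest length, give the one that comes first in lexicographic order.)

f f f

length 1: no string has ≥2 trees
length 2: no string has ≥2 trees
length 3: f f f has 2 parse trees

Two derivations of f f f:
  X0 ⇒ X0 X0 ⇒ f X0 ⇒ f X0 X0 ⇒ f f X0 ⇒ f f f
  X0 ⇒ X0 X0 ⇒ X0 X0 X0 ⇒ f X0 X0 ⇒ f f X0 ⇒ f f f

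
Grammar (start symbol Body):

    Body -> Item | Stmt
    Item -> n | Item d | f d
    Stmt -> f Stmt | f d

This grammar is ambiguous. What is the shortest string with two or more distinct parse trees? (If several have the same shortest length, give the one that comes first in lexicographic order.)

f d

length 1: no string has ≥2 trees
length 2: f d has 2 parse trees

Two derivations of f d:
  Body ⇒ Item ⇒ f d
  Body ⇒ Stmt ⇒ f d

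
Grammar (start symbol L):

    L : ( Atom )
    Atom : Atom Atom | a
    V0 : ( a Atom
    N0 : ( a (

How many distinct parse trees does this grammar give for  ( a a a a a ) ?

14

Parse trees for ( a a a a a ) (showing first 6 of 14):
  [L ( [Atom [Atom a] [Atom [Atom a] [Atom [Atom a] [Atom [Atom a] [Atom a]]]]] )]
  [L ( [Atom [Atom a] [Atom [Atom a] [Atom [Atom [Atom a] [Atom a]] [Atom a]]]] )]
  [L ( [Atom [Atom a] [Atom [Atom [Atom a] [Atom a]] [Atom [Atom a] [Atom a]]]] )]
  [L ( [Atom [Atom a] [Atom [Atom [Atom a] [Atom [Atom a] [Atom a]]] [Atom a]]] )]
  [L ( [Atom [Atom a] [Atom [Atom [Atom [Atom a] [Atom a]] [Atom a]] [Atom a]]] )]
  [L ( [Atom [Atom [Atom a] [Atom a]] [Atom [Atom a] [Atom [Atom a] [Atom a]]]] )]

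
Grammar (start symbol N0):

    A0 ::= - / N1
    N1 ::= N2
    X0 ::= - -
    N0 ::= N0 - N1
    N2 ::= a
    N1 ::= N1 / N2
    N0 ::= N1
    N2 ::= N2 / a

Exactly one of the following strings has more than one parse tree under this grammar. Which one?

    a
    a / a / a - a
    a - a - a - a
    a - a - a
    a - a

a / a / a - a

a: 1 tree
a / a / a - a: 4 trees
a - a - a - a: 1 tree
a - a - a: 1 tree
a - a: 1 tree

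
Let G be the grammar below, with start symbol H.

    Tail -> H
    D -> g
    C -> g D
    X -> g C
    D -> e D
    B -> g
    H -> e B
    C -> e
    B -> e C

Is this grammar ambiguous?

Unambiguous

(X, Tail are unreachable from H, so their rules don't affect L(H).) Each reachable nonterminal has at most one production per leading terminal, and all productions are right-linear; the derivation is determined token-by-token.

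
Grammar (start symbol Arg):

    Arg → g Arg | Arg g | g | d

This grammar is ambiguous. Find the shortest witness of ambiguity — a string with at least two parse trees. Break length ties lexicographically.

length 1: no string has ≥2 trees
length 2: g g has 2 parse trees

Two derivations of g g:
  Arg ⇒ g Arg ⇒ g g
  Arg ⇒ Arg g ⇒ g g

g g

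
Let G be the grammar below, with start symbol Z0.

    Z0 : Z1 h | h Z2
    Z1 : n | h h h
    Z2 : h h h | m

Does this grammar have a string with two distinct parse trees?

Ambiguous

Witness: h h h h

Derivation 1: Z0 ⇒ Z1 h ⇒ h h h h
Derivation 2: Z0 ⇒ h Z2 ⇒ h h h h

Two distinct leftmost derivations for the same string.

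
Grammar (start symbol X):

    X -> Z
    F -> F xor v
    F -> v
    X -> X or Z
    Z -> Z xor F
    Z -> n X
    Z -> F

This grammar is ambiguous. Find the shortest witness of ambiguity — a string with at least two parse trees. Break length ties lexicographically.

length 1: no string has ≥2 trees
length 2: no string has ≥2 trees
length 3: v xor v has 2 parse trees

Two derivations of v xor v:
  X ⇒ Z ⇒ Z xor F ⇒ F xor F ⇒ v xor F ⇒ v xor v
  X ⇒ Z ⇒ F ⇒ F xor v ⇒ v xor v

v xor v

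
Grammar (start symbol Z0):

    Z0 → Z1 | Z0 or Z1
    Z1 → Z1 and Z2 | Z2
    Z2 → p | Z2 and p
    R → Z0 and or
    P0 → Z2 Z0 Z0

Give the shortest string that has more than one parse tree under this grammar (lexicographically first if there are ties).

length 1: no string has ≥2 trees
length 3: p and p has 2 parse trees

Two derivations of p and p:
  Z0 ⇒ Z1 ⇒ Z1 and Z2 ⇒ Z2 and Z2 ⇒ p and Z2 ⇒ p and p
  Z0 ⇒ Z1 ⇒ Z2 ⇒ Z2 and p ⇒ p and p

p and p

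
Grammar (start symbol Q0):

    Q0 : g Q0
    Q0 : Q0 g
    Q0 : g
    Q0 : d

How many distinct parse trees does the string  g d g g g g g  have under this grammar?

6

Parse trees for g d g g g g g:
  [Q0 g [Q0 [Q0 [Q0 [Q0 [Q0 [Q0 d] g] g] g] g] g]]
  [Q0 [Q0 g [Q0 [Q0 [Q0 [Q0 [Q0 d] g] g] g] g]] g]
  [Q0 [Q0 [Q0 g [Q0 [Q0 [Q0 [Q0 d] g] g] g]] g] g]
  [Q0 [Q0 [Q0 [Q0 g [Q0 [Q0 [Q0 d] g] g]] g] g] g]
  [Q0 [Q0 [Q0 [Q0 [Q0 g [Q0 [Q0 d] g]] g] g] g] g]
  [Q0 [Q0 [Q0 [Q0 [Q0 [Q0 g [Q0 d]] g] g] g] g] g]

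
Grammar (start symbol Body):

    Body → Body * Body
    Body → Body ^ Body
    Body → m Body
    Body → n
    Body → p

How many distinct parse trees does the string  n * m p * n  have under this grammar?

Parse trees for n * m p * n:
  [Body [Body n] * [Body [Body m [Body p]] * [Body n]]]
  [Body [Body n] * [Body m [Body [Body p] * [Body n]]]]
  [Body [Body [Body n] * [Body m [Body p]]] * [Body n]]

3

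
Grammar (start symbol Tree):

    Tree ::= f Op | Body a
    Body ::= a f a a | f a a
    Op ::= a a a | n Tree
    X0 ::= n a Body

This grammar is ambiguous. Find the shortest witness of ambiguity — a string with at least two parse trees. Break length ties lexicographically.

f a a a

length 4: f a a a has 2 parse trees

Two derivations of f a a a:
  Tree ⇒ f Op ⇒ f a a a
  Tree ⇒ Body a ⇒ f a a a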